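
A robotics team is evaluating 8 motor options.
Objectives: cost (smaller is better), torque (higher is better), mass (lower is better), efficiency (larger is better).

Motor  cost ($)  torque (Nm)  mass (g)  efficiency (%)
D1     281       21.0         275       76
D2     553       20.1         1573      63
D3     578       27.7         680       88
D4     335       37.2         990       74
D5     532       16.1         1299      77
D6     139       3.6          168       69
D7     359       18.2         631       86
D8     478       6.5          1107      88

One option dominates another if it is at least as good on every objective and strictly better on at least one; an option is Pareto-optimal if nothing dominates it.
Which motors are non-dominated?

D1, D3, D4, D6, D7, D8

D1: not dominated.
D2: dominated by D1 (cost 281≤553, torque 21.0≥20.1, mass 275≤1573, efficiency 76≥63).
D3: not dominated.
D4: not dominated (best torque).
D5: dominated by D7 (cost 359≤532, torque 18.2≥16.1, mass 631≤1299, efficiency 86≥77).
D6: not dominated (best cost).
D7: not dominated.
D8: not dominated.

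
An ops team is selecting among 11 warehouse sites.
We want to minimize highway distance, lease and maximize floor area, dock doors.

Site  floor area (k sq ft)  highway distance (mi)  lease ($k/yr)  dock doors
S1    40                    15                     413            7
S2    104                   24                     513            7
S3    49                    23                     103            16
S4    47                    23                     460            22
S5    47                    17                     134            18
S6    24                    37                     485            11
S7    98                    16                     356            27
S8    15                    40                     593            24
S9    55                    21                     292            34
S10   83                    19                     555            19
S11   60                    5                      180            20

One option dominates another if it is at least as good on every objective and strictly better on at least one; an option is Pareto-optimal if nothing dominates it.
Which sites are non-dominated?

S2, S3, S5, S7, S9, S11

S1: dominated by S11 (floor area 60≥40, highway distance 5≤15, lease 180≤413, dock doors 20≥7).
S2: not dominated (best floor area).
S3: not dominated (best lease).
S4: dominated by S7 (floor area 98≥47, highway distance 16≤23, lease 356≤460, dock doors 27≥22).
S5: not dominated.
S6: dominated by S3 (floor area 49≥24, highway distance 23≤37, lease 103≤485, dock doors 16≥11).
S7: not dominated.
S8: dominated by S7 (floor area 98≥15, highway distance 16≤40, lease 356≤593, dock doors 27≥24).
S9: not dominated (best dock doors).
S10: dominated by S7 (floor area 98≥83, highway distance 16≤19, lease 356≤555, dock doors 27≥19).
S11: not dominated (best highway distance).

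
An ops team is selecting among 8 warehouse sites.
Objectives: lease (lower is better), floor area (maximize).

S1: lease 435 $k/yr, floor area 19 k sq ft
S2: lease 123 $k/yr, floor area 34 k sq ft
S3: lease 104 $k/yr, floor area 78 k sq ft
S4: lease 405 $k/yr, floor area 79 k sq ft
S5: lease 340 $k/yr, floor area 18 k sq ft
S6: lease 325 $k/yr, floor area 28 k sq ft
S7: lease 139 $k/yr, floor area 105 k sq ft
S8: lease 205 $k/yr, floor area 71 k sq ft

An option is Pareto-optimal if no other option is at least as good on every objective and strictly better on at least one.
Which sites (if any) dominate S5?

S2, S3, S6, S7, S8

S2: lease 123≤340, floor area 34≥18 — dominates S5.
S3: lease 104≤340, floor area 78≥18 — dominates S5.
S6: lease 325≤340, floor area 28≥18 — dominates S5.
S7: lease 139≤340, floor area 105≥18 — dominates S5.
S8: lease 205≤340, floor area 71≥18 — dominates S5.
Others (S1, S4) are each worse than S5 on at least one objective.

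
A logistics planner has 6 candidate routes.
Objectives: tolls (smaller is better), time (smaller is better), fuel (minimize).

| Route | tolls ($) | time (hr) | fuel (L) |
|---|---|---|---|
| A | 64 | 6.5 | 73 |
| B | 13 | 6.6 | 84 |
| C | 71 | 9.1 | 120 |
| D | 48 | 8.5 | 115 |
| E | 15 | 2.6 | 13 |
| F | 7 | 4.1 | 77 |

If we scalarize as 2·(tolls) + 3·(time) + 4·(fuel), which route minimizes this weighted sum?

A: 2·64 + 3·6.5 + 4·73 = 439.5
B: 2·13 + 3·6.6 + 4·84 = 381.8
C: 2·71 + 3·9.1 + 4·120 = 649.3
D: 2·48 + 3·8.5 + 4·115 = 581.5
E: 2·15 + 3·2.6 + 4·13 = 89.8
F: 2·7 + 3·4.1 + 4·77 = 334.3
Lowest: E at 89.8.

E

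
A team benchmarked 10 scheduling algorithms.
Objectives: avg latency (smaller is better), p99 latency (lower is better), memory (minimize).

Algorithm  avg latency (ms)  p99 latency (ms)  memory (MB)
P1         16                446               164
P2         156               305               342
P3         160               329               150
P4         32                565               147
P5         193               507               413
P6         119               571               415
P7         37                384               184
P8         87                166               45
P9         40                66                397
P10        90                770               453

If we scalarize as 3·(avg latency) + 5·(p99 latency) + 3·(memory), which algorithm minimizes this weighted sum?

P8

P1: 3·16 + 5·446 + 3·164 = 2770
P2: 3·156 + 5·305 + 3·342 = 3019
P3: 3·160 + 5·329 + 3·150 = 2575
P4: 3·32 + 5·565 + 3·147 = 3362
P5: 3·193 + 5·507 + 3·413 = 4353
P6: 3·119 + 5·571 + 3·415 = 4457
P7: 3·37 + 5·384 + 3·184 = 2583
P8: 3·87 + 5·166 + 3·45 = 1226
P9: 3·40 + 5·66 + 3·397 = 1641
P10: 3·90 + 5·770 + 3·453 = 5479
Lowest: P8 at 1226.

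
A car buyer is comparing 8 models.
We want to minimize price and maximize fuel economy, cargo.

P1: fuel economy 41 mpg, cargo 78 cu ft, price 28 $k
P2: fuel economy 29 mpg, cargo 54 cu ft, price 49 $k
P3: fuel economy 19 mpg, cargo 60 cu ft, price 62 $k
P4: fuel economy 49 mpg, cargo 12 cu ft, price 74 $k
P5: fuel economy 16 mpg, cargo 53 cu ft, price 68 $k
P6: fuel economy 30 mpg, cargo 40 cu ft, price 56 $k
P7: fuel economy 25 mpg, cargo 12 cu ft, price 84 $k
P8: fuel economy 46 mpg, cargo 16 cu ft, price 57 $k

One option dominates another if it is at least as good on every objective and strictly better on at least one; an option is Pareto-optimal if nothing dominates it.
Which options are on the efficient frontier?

P1: not dominated (best cargo).
P2: dominated by P1 (fuel economy 41≥29, cargo 78≥54, price 28≤49).
P3: dominated by P1 (fuel economy 41≥19, cargo 78≥60, price 28≤62).
P4: not dominated (best fuel economy).
P5: dominated by P1 (fuel economy 41≥16, cargo 78≥53, price 28≤68).
P6: dominated by P1 (fuel economy 41≥30, cargo 78≥40, price 28≤56).
P7: dominated by P1 (fuel economy 41≥25, cargo 78≥12, price 28≤84).
P8: not dominated.

P1, P4, P8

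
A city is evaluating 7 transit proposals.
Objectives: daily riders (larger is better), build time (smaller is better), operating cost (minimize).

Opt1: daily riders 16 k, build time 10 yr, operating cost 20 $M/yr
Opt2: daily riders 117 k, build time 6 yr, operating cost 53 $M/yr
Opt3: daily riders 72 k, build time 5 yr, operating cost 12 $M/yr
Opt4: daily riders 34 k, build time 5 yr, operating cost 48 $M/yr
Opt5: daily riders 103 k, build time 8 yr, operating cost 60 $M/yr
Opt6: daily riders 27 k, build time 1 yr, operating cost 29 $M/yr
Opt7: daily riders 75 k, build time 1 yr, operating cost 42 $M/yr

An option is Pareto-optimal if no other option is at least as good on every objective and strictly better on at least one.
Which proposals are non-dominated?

Opt2, Opt3, Opt6, Opt7

Opt1: dominated by Opt3 (daily riders 72≥16, build time 5≤10, operating cost 12≤20).
Opt2: not dominated (best daily riders).
Opt3: not dominated (best operating cost).
Opt4: dominated by Opt3 (daily riders 72≥34, build time 5≤5, operating cost 12≤48).
Opt5: dominated by Opt2 (daily riders 117≥103, build time 6≤8, operating cost 53≤60).
Opt6: not dominated.
Opt7: not dominated.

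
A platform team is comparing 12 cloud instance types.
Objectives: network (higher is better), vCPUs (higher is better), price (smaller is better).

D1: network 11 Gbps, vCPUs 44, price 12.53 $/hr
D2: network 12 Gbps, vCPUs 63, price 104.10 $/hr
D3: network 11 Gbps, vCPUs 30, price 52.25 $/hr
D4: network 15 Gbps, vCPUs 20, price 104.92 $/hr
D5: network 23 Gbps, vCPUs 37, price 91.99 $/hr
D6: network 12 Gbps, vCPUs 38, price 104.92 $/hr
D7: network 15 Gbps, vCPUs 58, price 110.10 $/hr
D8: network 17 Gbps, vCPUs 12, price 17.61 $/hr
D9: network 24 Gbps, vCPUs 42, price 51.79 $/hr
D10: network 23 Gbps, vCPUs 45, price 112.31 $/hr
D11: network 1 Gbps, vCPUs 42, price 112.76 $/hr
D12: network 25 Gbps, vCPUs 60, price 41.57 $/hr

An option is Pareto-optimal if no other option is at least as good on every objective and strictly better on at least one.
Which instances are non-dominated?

D1: not dominated (best price).
D2: not dominated (best vCPUs).
D3: dominated by D1 (network 11≥11, vCPUs 44≥30, price 12.53≤52.25).
D4: dominated by D5 (network 23≥15, vCPUs 37≥20, price 91.99≤104.92).
D5: dominated by D9 (network 24≥23, vCPUs 42≥37, price 51.79≤91.99).
D6: dominated by D2 (network 12≥12, vCPUs 63≥38, price 104.10≤104.92).
D7: dominated by D12 (network 25≥15, vCPUs 60≥58, price 41.57≤110.10).
D8: not dominated.
D9: dominated by D12 (network 25≥24, vCPUs 60≥42, price 41.57≤51.79).
D10: dominated by D12 (network 25≥23, vCPUs 60≥45, price 41.57≤112.31).
D11: dominated by D1 (network 11≥1, vCPUs 44≥42, price 12.53≤112.76).
D12: not dominated (best network).

D1, D2, D8, D12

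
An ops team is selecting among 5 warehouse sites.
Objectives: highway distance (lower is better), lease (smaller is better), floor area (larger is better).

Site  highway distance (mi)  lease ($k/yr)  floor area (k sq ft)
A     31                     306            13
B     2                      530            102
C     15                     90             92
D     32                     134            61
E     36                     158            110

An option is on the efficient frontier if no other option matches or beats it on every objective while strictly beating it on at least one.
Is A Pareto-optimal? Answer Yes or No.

C vs A: highway distance 15≤31, lease 90≤306, floor area 92≥13 — C is at least as good on every objective and strictly better on at least one, so C dominates A.

No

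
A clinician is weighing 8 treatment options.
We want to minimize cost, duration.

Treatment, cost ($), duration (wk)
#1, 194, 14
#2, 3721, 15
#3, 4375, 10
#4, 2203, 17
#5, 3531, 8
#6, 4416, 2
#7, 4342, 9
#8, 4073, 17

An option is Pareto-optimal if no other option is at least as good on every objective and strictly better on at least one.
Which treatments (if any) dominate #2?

#1, #5

#1: cost 194≤3721, duration 14≤15 — dominates #2.
#5: cost 3531≤3721, duration 8≤15 — dominates #2.
Others (#3, #4, #6, #7, #8) are each worse than #2 on at least one objective.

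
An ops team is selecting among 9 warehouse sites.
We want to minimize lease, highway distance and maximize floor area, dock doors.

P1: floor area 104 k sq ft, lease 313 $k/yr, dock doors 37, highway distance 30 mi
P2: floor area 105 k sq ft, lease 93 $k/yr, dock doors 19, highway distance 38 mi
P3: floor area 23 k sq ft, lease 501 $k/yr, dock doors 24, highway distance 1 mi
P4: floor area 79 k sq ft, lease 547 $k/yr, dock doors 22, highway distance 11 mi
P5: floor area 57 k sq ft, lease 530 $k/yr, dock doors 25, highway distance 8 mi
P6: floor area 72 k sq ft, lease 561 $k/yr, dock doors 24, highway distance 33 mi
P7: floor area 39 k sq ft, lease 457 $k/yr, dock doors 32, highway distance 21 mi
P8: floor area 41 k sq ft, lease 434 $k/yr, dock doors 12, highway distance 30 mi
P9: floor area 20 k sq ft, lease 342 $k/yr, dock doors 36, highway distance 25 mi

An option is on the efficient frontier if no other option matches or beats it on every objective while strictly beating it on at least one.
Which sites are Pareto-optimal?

P1: not dominated (best dock doors).
P2: not dominated (best floor area).
P3: not dominated (best highway distance).
P4: not dominated.
P5: not dominated.
P6: dominated by P1 (floor area 104≥72, lease 313≤561, dock doors 37≥24, highway distance 30≤33).
P7: not dominated.
P8: dominated by P1 (floor area 104≥41, lease 313≤434, dock doors 37≥12, highway distance 30≤30).
P9: not dominated.

P1, P2, P3, P4, P5, P7, P9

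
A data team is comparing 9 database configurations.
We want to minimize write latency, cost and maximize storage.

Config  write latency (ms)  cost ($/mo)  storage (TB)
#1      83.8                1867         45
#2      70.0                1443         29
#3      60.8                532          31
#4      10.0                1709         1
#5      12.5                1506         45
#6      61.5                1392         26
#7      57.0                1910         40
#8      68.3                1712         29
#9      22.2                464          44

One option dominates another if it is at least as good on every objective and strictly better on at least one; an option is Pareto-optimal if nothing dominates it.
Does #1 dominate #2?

No

#1 vs #2: #1 is worse on write latency (83.8 vs 70.0), so it does not dominate #2.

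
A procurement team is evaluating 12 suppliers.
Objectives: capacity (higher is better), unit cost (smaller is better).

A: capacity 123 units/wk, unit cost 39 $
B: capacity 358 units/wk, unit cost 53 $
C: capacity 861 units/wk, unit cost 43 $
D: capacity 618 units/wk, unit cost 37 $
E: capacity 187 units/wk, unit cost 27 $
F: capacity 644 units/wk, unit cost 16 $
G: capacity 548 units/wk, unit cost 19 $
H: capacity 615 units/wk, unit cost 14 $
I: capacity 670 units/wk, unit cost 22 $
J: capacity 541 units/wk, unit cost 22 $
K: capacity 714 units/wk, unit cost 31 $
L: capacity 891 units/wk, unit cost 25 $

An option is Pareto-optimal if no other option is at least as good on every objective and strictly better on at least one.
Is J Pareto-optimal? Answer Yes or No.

No

F vs J: capacity 644≥541, unit cost 16≤22 — F is at least as good on every objective and strictly better on at least one, so F dominates J.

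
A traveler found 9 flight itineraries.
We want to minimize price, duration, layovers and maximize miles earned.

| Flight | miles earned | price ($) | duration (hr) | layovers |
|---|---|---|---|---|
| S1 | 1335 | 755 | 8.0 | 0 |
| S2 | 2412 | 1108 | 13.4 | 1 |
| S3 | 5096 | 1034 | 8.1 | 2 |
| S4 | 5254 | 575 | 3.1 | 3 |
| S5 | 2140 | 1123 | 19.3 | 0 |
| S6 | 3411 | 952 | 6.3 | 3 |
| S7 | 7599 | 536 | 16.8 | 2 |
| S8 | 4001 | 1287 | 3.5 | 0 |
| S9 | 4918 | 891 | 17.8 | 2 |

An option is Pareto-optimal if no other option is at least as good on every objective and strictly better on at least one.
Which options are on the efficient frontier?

S1, S2, S3, S4, S5, S7, S8

S1: not dominated.
S2: not dominated.
S3: not dominated.
S4: not dominated (best duration).
S5: not dominated.
S6: dominated by S4 (miles earned 5254≥3411, price 575≤952, duration 3.1≤6.3, layovers 3≤3).
S7: not dominated (best miles earned).
S8: not dominated.
S9: dominated by S7 (miles earned 7599≥4918, price 536≤891, duration 16.8≤17.8, layovers 2≤2).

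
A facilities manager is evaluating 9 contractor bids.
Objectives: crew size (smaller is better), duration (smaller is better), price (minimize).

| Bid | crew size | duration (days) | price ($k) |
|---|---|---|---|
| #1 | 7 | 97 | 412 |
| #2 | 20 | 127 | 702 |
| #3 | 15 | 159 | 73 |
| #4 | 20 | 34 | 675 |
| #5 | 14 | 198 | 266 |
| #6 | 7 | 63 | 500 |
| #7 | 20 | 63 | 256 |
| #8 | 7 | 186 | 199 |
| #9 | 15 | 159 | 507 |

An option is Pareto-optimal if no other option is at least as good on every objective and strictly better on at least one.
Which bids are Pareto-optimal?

#1: not dominated.
#2: dominated by #1 (crew size 7≤20, duration 97≤127, price 412≤702).
#3: not dominated (best price).
#4: not dominated (best duration).
#5: dominated by #8 (crew size 7≤14, duration 186≤198, price 199≤266).
#6: not dominated.
#7: not dominated.
#8: not dominated.
#9: dominated by #1 (crew size 7≤15, duration 97≤159, price 412≤507).

#1, #3, #4, #6, #7, #8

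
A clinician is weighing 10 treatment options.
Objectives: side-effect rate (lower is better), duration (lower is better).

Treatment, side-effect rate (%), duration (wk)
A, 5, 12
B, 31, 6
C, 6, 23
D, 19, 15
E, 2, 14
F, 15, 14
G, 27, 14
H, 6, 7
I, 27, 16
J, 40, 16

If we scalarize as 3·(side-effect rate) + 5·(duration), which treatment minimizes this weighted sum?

H

A: 3·5 + 5·12 = 75
B: 3·31 + 5·6 = 123
C: 3·6 + 5·23 = 133
D: 3·19 + 5·15 = 132
E: 3·2 + 5·14 = 76
F: 3·15 + 5·14 = 115
G: 3·27 + 5·14 = 151
H: 3·6 + 5·7 = 53
I: 3·27 + 5·16 = 161
J: 3·40 + 5·16 = 200
Lowest: H at 53.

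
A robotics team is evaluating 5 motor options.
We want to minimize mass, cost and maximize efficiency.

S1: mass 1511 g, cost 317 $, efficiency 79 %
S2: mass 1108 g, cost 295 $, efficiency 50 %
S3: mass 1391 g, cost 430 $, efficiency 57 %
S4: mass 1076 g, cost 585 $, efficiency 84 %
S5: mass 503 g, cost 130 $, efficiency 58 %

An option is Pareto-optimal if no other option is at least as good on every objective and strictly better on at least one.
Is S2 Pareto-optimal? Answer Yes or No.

S5 vs S2: mass 503≤1108, cost 130≤295, efficiency 58≥50 — S5 is at least as good on every objective and strictly better on at least one, so S5 dominates S2.

No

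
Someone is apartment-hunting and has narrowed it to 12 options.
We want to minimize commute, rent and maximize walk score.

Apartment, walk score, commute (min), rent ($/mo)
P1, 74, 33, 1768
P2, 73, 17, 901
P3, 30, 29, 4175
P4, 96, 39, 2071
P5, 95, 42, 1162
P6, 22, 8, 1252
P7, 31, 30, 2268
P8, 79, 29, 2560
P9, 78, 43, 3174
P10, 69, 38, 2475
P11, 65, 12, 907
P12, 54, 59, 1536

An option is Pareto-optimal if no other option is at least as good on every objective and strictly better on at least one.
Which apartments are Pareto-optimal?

P1, P2, P4, P5, P6, P8, P11

P1: not dominated.
P2: not dominated (best rent).
P3: dominated by P2 (walk score 73≥30, commute 17≤29, rent 901≤4175).
P4: not dominated (best walk score).
P5: not dominated.
P6: not dominated (best commute).
P7: dominated by P2 (walk score 73≥31, commute 17≤30, rent 901≤2268).
P8: not dominated.
P9: dominated by P4 (walk score 96≥78, commute 39≤43, rent 2071≤3174).
P10: dominated by P1 (walk score 74≥69, commute 33≤38, rent 1768≤2475).
P11: not dominated.
P12: dominated by P2 (walk score 73≥54, commute 17≤59, rent 901≤1536).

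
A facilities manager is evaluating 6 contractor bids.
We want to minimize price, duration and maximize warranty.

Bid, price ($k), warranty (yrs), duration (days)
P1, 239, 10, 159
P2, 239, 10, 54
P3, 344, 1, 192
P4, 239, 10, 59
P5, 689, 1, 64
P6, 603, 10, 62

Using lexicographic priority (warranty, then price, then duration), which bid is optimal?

P2

First maximize warranty: best is 10, kept {P1, P2, P4, P6}.
Then minimize price: best is 239, kept {P1, P2, P4}.
Then minimize duration: best is 54, kept {P2}.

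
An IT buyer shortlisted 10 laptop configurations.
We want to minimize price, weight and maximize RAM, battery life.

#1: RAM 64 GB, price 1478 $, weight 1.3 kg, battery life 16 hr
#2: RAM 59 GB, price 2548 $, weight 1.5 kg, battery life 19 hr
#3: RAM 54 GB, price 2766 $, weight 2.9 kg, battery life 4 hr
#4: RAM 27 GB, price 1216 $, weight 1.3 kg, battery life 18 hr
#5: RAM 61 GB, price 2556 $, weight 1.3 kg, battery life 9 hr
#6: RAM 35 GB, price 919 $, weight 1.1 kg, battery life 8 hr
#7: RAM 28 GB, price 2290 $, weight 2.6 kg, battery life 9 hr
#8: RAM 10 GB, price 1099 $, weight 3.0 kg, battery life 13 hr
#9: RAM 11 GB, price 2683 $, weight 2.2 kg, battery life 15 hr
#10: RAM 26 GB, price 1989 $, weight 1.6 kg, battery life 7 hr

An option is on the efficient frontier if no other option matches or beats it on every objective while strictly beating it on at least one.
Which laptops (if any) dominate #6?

#1: worse on price (1478 vs 919).
#2: worse on price (2548 vs 919).
#3: worse on price (2766 vs 919).
#4: worse on RAM (27 vs 35).
#5: worse on price (2556 vs 919).
#7: worse on RAM (28 vs 35).
#8: worse on RAM (10 vs 35).
#9: worse on RAM (11 vs 35).
#10: worse on RAM (26 vs 35).
No option dominates #6.

none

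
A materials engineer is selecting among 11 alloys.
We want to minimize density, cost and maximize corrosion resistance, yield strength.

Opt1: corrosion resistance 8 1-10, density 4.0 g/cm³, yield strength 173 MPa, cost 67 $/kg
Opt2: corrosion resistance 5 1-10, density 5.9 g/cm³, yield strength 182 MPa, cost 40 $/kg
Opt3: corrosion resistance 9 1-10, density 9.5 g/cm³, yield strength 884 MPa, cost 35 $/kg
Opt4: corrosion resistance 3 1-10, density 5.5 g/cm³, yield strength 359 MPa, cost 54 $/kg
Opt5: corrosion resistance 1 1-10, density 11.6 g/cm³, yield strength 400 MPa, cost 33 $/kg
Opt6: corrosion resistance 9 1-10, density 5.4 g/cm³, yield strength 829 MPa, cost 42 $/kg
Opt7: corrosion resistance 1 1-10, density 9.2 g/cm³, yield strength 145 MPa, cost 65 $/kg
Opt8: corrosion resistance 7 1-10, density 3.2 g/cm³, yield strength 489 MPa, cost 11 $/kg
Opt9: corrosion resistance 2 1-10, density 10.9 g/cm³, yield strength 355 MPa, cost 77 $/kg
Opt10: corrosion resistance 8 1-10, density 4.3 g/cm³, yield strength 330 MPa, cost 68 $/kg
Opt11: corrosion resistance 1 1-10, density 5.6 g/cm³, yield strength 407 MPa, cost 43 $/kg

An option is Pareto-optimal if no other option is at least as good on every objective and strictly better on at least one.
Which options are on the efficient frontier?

Opt1: not dominated.
Opt2: dominated by Opt8 (corrosion resistance 7≥5, density 3.2≤5.9, yield strength 489≥182, cost 11≤40).
Opt3: not dominated (best yield strength).
Opt4: dominated by Opt6 (corrosion resistance 9≥3, density 5.4≤5.5, yield strength 829≥359, cost 42≤54).
Opt5: dominated by Opt8 (corrosion resistance 7≥1, density 3.2≤11.6, yield strength 489≥400, cost 11≤33).
Opt6: not dominated.
Opt7: dominated by Opt2 (corrosion resistance 5≥1, density 5.9≤9.2, yield strength 182≥145, cost 40≤65).
Opt8: not dominated (best density).
Opt9: dominated by Opt3 (corrosion resistance 9≥2, density 9.5≤10.9, yield strength 884≥355, cost 35≤77).
Opt10: not dominated.
Opt11: dominated by Opt6 (corrosion resistance 9≥1, density 5.4≤5.6, yield strength 829≥407, cost 42≤43).

Opt1, Opt3, Opt6, Opt8, Opt10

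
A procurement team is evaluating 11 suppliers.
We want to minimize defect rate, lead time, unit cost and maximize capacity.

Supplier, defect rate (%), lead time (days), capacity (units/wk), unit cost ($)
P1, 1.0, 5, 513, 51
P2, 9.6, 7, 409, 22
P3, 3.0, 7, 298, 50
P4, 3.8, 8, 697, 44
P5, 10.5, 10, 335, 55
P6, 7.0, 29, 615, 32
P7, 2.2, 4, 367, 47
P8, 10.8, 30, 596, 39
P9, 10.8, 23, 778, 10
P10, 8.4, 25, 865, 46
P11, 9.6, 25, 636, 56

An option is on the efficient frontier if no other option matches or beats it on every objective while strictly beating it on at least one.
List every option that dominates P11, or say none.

P4, P10

P4: defect rate 3.8≤9.6, lead time 8≤25, capacity 697≥636, unit cost 44≤56 — dominates P11.
P10: defect rate 8.4≤9.6, lead time 25≤25, capacity 865≥636, unit cost 46≤56 — dominates P11.
Others (P1, P2, P3, P5, P6, P7, P8, P9) are each worse than P11 on at least one objective.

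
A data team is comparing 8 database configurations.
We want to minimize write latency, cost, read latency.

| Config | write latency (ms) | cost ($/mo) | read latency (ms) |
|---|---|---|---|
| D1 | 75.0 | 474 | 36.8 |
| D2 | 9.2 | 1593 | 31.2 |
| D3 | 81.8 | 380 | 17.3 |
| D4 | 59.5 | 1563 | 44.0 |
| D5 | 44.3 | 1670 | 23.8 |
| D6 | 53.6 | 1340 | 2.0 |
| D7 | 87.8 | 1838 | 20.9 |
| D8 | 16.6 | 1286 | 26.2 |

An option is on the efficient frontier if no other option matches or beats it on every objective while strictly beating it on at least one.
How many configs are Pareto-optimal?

D1: not dominated.
D2: not dominated (best write latency).
D3: not dominated (best cost).
D4: dominated by D6 (write latency 53.6≤59.5, cost 1340≤1563, read latency 2.0≤44.0).
D5: not dominated.
D6: not dominated (best read latency).
D7: dominated by D3 (write latency 81.8≤87.8, cost 380≤1838, read latency 17.3≤20.9).
D8: not dominated.
Pareto-optimal: D1, D2, D3, D5, D6, D8 → 6.

6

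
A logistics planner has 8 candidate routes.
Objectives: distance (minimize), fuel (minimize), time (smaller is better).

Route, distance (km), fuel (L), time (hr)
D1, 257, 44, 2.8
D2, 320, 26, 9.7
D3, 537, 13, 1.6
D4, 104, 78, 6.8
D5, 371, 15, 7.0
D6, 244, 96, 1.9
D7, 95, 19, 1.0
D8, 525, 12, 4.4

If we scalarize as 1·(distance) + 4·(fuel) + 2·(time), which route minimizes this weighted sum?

D7

D1: 1·257 + 4·44 + 2·2.8 = 438.6
D2: 1·320 + 4·26 + 2·9.7 = 443.4
D3: 1·537 + 4·13 + 2·1.6 = 592.2
D4: 1·104 + 4·78 + 2·6.8 = 429.6
D5: 1·371 + 4·15 + 2·7.0 = 445.0
D6: 1·244 + 4·96 + 2·1.9 = 631.8
D7: 1·95 + 4·19 + 2·1.0 = 173.0
D8: 1·525 + 4·12 + 2·4.4 = 581.8
Lowest: D7 at 173.0.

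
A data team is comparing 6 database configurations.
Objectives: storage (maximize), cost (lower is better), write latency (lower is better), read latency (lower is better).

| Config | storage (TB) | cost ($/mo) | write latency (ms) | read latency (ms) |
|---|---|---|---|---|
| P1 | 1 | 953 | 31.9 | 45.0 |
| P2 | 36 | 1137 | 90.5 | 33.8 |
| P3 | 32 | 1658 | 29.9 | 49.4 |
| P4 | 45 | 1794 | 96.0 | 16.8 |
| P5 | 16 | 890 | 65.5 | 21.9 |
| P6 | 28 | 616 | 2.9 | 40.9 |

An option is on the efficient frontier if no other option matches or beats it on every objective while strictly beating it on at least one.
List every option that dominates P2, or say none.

P1: worse on storage (1 vs 36).
P3: worse on storage (32 vs 36).
P4: worse on cost (1794 vs 1137).
P5: worse on storage (16 vs 36).
P6: worse on storage (28 vs 36).
No option dominates P2.

none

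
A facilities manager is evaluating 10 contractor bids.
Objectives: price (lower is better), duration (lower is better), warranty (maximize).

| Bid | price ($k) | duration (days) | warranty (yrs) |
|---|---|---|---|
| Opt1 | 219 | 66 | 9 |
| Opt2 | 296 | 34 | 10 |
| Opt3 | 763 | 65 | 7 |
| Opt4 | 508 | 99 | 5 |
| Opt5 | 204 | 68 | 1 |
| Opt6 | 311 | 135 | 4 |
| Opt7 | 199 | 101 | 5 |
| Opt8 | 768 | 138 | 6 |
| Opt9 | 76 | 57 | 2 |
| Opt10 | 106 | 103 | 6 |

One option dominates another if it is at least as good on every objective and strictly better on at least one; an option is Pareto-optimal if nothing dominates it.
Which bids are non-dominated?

Opt1, Opt2, Opt7, Opt9, Opt10

Opt1: not dominated.
Opt2: not dominated (best duration).
Opt3: dominated by Opt2 (price 296≤763, duration 34≤65, warranty 10≥7).
Opt4: dominated by Opt1 (price 219≤508, duration 66≤99, warranty 9≥5).
Opt5: dominated by Opt9 (price 76≤204, duration 57≤68, warranty 2≥1).
Opt6: dominated by Opt1 (price 219≤311, duration 66≤135, warranty 9≥4).
Opt7: not dominated.
Opt8: dominated by Opt1 (price 219≤768, duration 66≤138, warranty 9≥6).
Opt9: not dominated (best price).
Opt10: not dominated.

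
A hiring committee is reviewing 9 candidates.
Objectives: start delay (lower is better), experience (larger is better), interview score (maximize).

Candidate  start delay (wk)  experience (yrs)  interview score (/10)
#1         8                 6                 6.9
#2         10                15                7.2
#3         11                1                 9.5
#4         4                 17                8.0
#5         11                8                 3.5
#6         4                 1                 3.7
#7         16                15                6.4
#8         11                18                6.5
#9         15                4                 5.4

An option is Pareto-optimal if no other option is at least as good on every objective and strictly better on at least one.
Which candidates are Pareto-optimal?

#1: dominated by #4 (start delay 4≤8, experience 17≥6, interview score 8.0≥6.9).
#2: dominated by #4 (start delay 4≤10, experience 17≥15, interview score 8.0≥7.2).
#3: not dominated (best interview score).
#4: not dominated.
#5: dominated by #2 (start delay 10≤11, experience 15≥8, interview score 7.2≥3.5).
#6: dominated by #4 (start delay 4≤4, experience 17≥1, interview score 8.0≥3.7).
#7: dominated by #2 (start delay 10≤16, experience 15≥15, interview score 7.2≥6.4).
#8: not dominated (best experience).
#9: dominated by #1 (start delay 8≤15, experience 6≥4, interview score 6.9≥5.4).

#3, #4, #8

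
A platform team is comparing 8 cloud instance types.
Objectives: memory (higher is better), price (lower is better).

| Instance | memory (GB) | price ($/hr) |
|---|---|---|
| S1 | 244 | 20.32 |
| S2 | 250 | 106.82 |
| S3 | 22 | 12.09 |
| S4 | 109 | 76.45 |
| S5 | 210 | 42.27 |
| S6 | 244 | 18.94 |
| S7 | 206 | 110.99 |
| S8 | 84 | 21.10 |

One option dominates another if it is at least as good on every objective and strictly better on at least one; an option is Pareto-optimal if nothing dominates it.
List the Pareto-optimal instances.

S2, S3, S6

S1: dominated by S6 (memory 244≥244, price 18.94≤20.32).
S2: not dominated (best memory).
S3: not dominated (best price).
S4: dominated by S1 (memory 244≥109, price 20.32≤76.45).
S5: dominated by S1 (memory 244≥210, price 20.32≤42.27).
S6: not dominated.
S7: dominated by S1 (memory 244≥206, price 20.32≤110.99).
S8: dominated by S1 (memory 244≥84, price 20.32≤21.10).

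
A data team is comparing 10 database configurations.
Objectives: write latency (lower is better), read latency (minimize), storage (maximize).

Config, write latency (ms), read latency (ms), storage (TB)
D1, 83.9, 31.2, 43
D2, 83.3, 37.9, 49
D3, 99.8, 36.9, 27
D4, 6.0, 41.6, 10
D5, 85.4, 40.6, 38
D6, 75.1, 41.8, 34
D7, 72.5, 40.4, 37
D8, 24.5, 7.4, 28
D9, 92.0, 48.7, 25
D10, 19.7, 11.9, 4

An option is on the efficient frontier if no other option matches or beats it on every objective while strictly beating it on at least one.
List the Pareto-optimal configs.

D1, D2, D4, D7, D8, D10

D1: not dominated.
D2: not dominated (best storage).
D3: dominated by D1 (write latency 83.9≤99.8, read latency 31.2≤36.9, storage 43≥27).
D4: not dominated (best write latency).
D5: dominated by D1 (write latency 83.9≤85.4, read latency 31.2≤40.6, storage 43≥38).
D6: dominated by D7 (write latency 72.5≤75.1, read latency 40.4≤41.8, storage 37≥34).
D7: not dominated.
D8: not dominated (best read latency).
D9: dominated by D1 (write latency 83.9≤92.0, read latency 31.2≤48.7, storage 43≥25).
D10: not dominated.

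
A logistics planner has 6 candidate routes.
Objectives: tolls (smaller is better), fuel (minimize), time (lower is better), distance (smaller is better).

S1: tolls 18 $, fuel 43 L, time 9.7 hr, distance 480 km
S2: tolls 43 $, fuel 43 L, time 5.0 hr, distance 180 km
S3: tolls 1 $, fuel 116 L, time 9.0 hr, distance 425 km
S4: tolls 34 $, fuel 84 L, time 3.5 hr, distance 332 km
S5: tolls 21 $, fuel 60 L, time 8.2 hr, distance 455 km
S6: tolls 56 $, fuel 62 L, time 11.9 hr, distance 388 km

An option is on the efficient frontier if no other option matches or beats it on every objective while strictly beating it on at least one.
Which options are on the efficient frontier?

S1: not dominated.
S2: not dominated (best distance).
S3: not dominated (best tolls).
S4: not dominated (best time).
S5: not dominated.
S6: dominated by S2 (tolls 43≤56, fuel 43≤62, time 5.0≤11.9, distance 180≤388).

S1, S2, S3, S4, S5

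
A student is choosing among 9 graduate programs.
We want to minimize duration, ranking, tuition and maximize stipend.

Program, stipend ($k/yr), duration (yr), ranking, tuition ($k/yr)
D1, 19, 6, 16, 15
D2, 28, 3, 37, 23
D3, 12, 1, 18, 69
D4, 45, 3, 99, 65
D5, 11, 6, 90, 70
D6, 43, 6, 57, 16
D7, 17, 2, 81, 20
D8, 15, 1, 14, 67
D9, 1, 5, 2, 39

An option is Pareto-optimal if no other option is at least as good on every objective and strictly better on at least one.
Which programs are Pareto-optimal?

D1: not dominated (best tuition).
D2: not dominated.
D3: dominated by D8 (stipend 15≥12, duration 1≤1, ranking 14≤18, tuition 67≤69).
D4: not dominated (best stipend).
D5: dominated by D1 (stipend 19≥11, duration 6≤6, ranking 16≤90, tuition 15≤70).
D6: not dominated.
D7: not dominated.
D8: not dominated.
D9: not dominated (best ranking).

D1, D2, D4, D6, D7, D8, D9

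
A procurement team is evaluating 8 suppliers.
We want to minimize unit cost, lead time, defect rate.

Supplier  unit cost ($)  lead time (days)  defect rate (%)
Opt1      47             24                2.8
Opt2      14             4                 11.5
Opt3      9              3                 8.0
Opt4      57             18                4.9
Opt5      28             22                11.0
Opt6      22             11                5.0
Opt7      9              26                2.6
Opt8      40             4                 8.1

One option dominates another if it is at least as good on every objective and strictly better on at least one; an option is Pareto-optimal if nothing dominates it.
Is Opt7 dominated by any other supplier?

Opt1: worse on unit cost (47 vs 9).
Opt2: worse on unit cost (14 vs 9).
Opt3: worse on defect rate (8.0 vs 2.6).
Opt4: worse on unit cost (57 vs 9).
Opt5: worse on unit cost (28 vs 9).
Opt6: worse on unit cost (22 vs 9).
Opt8: worse on unit cost (40 vs 9).
No option is at least as good as Opt7 on every objective and strictly better on one.

No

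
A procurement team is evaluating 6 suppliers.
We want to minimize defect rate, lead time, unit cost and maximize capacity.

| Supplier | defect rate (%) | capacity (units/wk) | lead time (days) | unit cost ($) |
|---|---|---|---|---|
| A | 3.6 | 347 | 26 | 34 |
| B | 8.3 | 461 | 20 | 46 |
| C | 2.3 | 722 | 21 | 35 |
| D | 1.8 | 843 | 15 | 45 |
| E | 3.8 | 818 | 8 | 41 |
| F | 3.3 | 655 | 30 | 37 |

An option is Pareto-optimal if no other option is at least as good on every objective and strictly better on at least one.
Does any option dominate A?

B: worse on defect rate (8.3 vs 3.6).
C: worse on unit cost (35 vs 34).
D: worse on unit cost (45 vs 34).
E: worse on defect rate (3.8 vs 3.6).
F: worse on lead time (30 vs 26).
No option is at least as good as A on every objective and strictly better on one.

No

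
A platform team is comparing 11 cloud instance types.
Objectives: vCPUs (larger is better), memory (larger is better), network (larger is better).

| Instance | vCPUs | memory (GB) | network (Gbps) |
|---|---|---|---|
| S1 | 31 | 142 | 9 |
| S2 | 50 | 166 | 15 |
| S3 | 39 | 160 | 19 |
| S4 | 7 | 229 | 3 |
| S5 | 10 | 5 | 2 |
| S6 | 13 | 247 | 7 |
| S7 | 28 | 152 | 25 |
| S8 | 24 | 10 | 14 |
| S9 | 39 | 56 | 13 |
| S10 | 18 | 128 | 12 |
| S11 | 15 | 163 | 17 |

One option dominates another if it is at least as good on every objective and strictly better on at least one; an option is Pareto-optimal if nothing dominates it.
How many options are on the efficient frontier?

5

S1: dominated by S2 (vCPUs 50≥31, memory 166≥142, network 15≥9).
S2: not dominated (best vCPUs).
S3: not dominated.
S4: dominated by S6 (vCPUs 13≥7, memory 247≥229, network 7≥3).
S5: dominated by S1 (vCPUs 31≥10, memory 142≥5, network 9≥2).
S6: not dominated (best memory).
S7: not dominated (best network).
S8: dominated by S2 (vCPUs 50≥24, memory 166≥10, network 15≥14).
S9: dominated by S2 (vCPUs 50≥39, memory 166≥56, network 15≥13).
S10: dominated by S2 (vCPUs 50≥18, memory 166≥128, network 15≥12).
S11: not dominated.
Pareto-optimal: S2, S3, S6, S7, S11 → 5.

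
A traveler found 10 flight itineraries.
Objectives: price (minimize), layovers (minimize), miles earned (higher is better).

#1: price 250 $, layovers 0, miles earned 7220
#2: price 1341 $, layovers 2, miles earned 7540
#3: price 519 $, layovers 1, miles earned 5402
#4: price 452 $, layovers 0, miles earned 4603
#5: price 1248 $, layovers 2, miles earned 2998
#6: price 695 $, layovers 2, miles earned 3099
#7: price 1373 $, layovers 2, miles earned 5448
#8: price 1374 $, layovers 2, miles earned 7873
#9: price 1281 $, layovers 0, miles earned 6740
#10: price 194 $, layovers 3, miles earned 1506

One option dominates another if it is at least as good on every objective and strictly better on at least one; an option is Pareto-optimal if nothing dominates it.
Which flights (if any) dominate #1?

none

#2: worse on price (1341 vs 250).
#3: worse on price (519 vs 250).
#4: worse on price (452 vs 250).
#5: worse on price (1248 vs 250).
#6: worse on price (695 vs 250).
#7: worse on price (1373 vs 250).
#8: worse on price (1374 vs 250).
#9: worse on price (1281 vs 250).
#10: worse on layovers (3 vs 0).
No option dominates #1.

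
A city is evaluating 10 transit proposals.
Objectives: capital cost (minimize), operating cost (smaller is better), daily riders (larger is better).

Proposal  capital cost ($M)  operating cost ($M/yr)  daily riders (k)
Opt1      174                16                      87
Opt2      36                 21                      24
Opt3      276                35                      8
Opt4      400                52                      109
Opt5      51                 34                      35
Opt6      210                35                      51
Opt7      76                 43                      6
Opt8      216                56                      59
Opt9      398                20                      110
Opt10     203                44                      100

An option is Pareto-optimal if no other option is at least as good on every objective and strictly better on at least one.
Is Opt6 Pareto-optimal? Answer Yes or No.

Opt1 vs Opt6: capital cost 174≤210, operating cost 16≤35, daily riders 87≥51 — Opt1 is at least as good on every objective and strictly better on at least one, so Opt1 dominates Opt6.

No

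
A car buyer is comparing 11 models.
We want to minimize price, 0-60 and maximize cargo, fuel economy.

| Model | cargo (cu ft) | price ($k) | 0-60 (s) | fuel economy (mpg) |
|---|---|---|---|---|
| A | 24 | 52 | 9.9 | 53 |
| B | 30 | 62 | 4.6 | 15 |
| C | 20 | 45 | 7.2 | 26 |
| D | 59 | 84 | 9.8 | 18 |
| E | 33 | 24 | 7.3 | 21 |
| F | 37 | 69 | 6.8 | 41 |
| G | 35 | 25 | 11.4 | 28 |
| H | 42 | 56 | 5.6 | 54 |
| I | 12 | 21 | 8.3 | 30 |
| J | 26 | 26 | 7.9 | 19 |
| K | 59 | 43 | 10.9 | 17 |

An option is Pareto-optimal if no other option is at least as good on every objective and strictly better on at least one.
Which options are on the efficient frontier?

A: not dominated.
B: not dominated (best 0-60).
C: not dominated.
D: not dominated.
E: not dominated.
F: dominated by H (cargo 42≥37, price 56≤69, 0-60 5.6≤6.8, fuel economy 54≥41).
G: not dominated.
H: not dominated (best fuel economy).
I: not dominated (best price).
J: dominated by E (cargo 33≥26, price 24≤26, 0-60 7.3≤7.9, fuel economy 21≥19).
K: not dominated.

A, B, C, D, E, G, H, I, K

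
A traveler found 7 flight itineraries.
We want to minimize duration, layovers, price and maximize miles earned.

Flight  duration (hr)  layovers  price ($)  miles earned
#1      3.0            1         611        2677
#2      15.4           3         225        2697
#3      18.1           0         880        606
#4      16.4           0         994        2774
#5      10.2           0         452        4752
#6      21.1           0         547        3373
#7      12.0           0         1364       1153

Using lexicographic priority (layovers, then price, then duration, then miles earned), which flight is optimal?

First minimize layovers: best is 0, kept {#3, #4, #5, #6, #7}.
Then minimize price: best is 452, kept {#5}.

#5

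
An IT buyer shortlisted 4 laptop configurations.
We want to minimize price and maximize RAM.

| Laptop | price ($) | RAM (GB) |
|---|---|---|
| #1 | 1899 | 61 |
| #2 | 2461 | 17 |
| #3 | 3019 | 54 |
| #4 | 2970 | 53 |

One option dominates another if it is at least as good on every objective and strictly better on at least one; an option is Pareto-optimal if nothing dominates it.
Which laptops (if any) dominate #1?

none

#2: worse on price (2461 vs 1899).
#3: worse on price (3019 vs 1899).
#4: worse on price (2970 vs 1899).
No option dominates #1.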